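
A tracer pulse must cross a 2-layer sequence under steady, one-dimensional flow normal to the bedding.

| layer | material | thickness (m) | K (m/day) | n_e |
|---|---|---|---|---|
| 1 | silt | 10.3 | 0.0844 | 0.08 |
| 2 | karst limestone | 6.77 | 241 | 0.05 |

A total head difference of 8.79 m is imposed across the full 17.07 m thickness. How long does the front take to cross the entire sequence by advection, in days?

With flow normal to the layers, continuity requires the same specific discharge q through every layer.
Σ(b_i/K_i) = 10.3/0.0844 + 6.77/241 = 122.1 d.
q = Δh / Σ(b_i/K_i) = 8.79 / 122.1 = 0.07201 m/day.
In each layer the seepage velocity is v_i = q/n_i, so the layer transit time is t_i = b_i·n_i / q:
  layer 1 (silt): t_1 = 10.3 × 0.08 / 0.07201 = 11.44 d
  layer 2 (karst limestone): t_2 = 6.77 × 0.05 / 0.07201 = 4.701 d
Total t = Σ t_i = 16.14 days.

16.1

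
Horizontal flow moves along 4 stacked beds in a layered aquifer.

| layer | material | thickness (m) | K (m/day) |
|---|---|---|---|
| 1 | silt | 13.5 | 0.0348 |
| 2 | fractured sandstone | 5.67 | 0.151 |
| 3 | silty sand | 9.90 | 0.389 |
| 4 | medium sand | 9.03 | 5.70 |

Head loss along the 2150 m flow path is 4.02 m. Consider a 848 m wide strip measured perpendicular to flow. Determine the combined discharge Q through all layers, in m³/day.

Flow is parallel to layering, so each bed carries its own Darcy discharge and the transmissivities add.
Σ(K_i·b_i) = 0.0348×13.5 + 0.151×5.67 + 0.389×9.90 + 5.70×9.03 = 56.65 m²/day.
Hydraulic gradient i = Δh / L = 4.02 / 2150 = 0.001870.
Q = Σ(K_i·b_i) · W · i = 56.65 × 848 × 0.001870 = 89.82 m³/day.

89.8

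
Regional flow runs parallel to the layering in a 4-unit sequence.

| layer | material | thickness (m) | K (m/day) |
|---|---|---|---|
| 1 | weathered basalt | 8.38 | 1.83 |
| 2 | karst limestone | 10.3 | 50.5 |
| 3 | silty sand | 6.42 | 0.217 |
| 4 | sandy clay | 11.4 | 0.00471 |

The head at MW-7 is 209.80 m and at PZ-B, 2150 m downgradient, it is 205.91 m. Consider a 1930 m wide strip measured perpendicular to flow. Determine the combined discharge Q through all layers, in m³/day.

Flow is parallel to layering, so each bed carries its own Darcy discharge and the transmissivities add.
Σ(K_i·b_i) = 1.83×8.38 + 50.5×10.3 + 0.217×6.42 + 0.00471×11.4 = 536.9 m²/day.
Hydraulic gradient i = (209.80 − 205.91) / 2150 = 3.89 / 2150 = 0.001809.
Q = Σ(K_i·b_i) · W · i = 536.9 × 1930 × 0.001809 = 1875 m³/day.

1870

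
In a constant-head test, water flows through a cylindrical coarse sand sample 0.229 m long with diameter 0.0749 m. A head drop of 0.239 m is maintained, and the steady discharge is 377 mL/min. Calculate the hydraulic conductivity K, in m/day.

Cross-sectional area A = π·(d/2)² = π × (0.0749/2)² = 0.004406 m².
Convert discharge: 377 mL/min = 6.283e-06 m³/s.
Darcy's law rearranged: K = Q·L / (A·Δh) = 6.283e-06 × 0.229 / (0.004406 × 0.239) = 0.001366 m/s = 118.1 m/day.

118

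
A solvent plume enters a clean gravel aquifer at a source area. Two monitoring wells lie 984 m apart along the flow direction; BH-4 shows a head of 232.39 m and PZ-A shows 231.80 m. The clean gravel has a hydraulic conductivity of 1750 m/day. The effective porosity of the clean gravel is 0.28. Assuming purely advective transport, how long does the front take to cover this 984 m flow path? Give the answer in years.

0.719

Hydraulic gradient i = (232.39 − 231.80) / 984 = 0.59 / 984 = 0.0005996.
Darcy flux q = K · i = 1750 × 0.0005996 = 1.049 m/day.
Seepage velocity v = q / n_e = 1.049 / 0.28 = 3.747 m/day.
Travel time t = L / v = 984 / 3.747 = 262.6 days = 0.7189 years.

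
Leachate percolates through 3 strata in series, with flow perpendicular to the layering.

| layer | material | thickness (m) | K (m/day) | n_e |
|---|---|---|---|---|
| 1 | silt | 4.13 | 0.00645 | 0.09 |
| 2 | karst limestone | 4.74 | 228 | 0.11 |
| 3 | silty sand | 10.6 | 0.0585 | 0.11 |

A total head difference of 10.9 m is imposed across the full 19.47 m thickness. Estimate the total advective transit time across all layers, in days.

155

With flow normal to the layers, continuity requires the same specific discharge q through every layer.
Σ(b_i/K_i) = 4.13/0.00645 + 4.74/228 + 10.6/0.0585 = 821.5 d.
q = Δh / Σ(b_i/K_i) = 10.9 / 821.5 = 0.01327 m/day.
In each layer the seepage velocity is v_i = q/n_i, so the layer transit time is t_i = b_i·n_i / q:
  layer 1 (silt): t_1 = 4.13 × 0.09 / 0.01327 = 28.01 d
  layer 2 (karst limestone): t_2 = 4.74 × 0.11 / 0.01327 = 39.30 d
  layer 3 (silty sand): t_3 = 10.6 × 0.11 / 0.01327 = 87.88 d
Total t = Σ t_i = 155.2 days.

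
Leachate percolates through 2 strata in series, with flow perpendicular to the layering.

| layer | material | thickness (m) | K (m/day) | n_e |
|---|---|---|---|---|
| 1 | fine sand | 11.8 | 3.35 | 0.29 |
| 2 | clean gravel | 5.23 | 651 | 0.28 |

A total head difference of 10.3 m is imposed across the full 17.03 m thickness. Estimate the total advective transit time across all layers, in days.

With flow normal to the layers, continuity requires the same specific discharge q through every layer.
Σ(b_i/K_i) = 11.8/3.35 + 5.23/651 = 3.530 d.
q = Δh / Σ(b_i/K_i) = 10.3 / 3.530 = 2.917 m/day.
In each layer the seepage velocity is v_i = q/n_i, so the layer transit time is t_i = b_i·n_i / q:
  layer 1 (fine sand): t_1 = 11.8 × 0.29 / 2.917 = 1.173 d
  layer 2 (clean gravel): t_2 = 5.23 × 0.28 / 2.917 = 0.5019 d
Total t = Σ t_i = 1.675 days.

1.67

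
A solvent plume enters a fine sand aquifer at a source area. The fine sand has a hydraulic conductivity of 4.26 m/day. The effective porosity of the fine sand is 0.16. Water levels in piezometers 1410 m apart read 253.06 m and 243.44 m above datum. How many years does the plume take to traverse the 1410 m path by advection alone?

Hydraulic gradient i = (253.06 − 243.44) / 1410 = 9.62 / 1410 = 0.006823.
Darcy flux q = K · i = 4.260 × 0.006823 = 0.02906 m/day.
Seepage velocity v = q / n_e = 0.02906 / 0.16 = 0.1817 m/day.
Travel time t = L / v = 1410 / 0.1817 = 7762 days = 21.25 years.

21.3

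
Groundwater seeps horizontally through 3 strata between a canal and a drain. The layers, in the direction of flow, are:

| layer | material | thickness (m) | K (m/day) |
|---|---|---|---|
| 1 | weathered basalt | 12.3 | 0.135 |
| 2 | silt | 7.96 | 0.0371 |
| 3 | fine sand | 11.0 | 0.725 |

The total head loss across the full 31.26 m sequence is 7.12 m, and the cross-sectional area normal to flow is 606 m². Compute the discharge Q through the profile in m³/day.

Flow is perpendicular to layering, so the layers act in series and the equivalent K is the thickness-weighted harmonic mean.
Total thickness L = 12.3 + 7.96 + 11.0 = 31.26 m.
Σ(b_i/K_i) = 12.3/0.135 + 7.96/0.0371 + 11.0/0.725 = 320.8 d.
K_eq = L / Σ(b_i/K_i) = 31.26 / 320.8 = 0.09743 m/day.
Q = K_eq · A · (Δh/L) = 0.09743 × 606 × (7.12/31.26) = 13.45 m³/day.

13.4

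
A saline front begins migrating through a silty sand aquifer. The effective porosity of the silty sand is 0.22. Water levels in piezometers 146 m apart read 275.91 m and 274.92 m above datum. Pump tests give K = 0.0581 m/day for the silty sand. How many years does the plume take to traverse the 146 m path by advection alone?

223

Hydraulic gradient i = (275.91 − 274.92) / 146 = 0.99 / 146 = 0.006781.
Darcy flux q = K · i = 0.05810 × 0.006781 = 0.0003940 m/day.
Seepage velocity v = q / n_e = 0.0003940 / 0.22 = 0.001791 m/day.
Travel time t = L / v = 146 / 0.001791 = 81530 days = 223.2 years.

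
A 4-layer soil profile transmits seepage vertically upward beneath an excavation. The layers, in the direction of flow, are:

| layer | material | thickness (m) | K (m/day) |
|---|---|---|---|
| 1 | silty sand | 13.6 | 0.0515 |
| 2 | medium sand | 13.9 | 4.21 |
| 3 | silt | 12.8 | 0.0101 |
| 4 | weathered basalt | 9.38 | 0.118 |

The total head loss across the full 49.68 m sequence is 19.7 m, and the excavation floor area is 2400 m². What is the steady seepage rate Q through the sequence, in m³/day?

Flow is perpendicular to layering, so the layers act in series and the equivalent K is the thickness-weighted harmonic mean.
Total thickness L = 13.6 + 13.9 + 12.8 + 9.38 = 49.68 m.
Σ(b_i/K_i) = 13.6/0.0515 + 13.9/4.21 + 12.8/0.0101 + 9.38/0.118 = 1614 d.
K_eq = L / Σ(b_i/K_i) = 49.68 / 1614 = 0.03078 m/day.
Q = K_eq · A · (Δh/L) = 0.03078 × 2400 × (19.7/49.68) = 29.29 m³/day.

29.3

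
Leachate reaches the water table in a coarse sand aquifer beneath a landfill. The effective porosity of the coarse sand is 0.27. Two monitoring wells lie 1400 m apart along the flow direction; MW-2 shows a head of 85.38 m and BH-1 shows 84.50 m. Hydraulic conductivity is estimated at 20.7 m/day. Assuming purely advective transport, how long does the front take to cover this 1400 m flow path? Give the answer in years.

Hydraulic gradient i = (85.38 − 84.50) / 1400 = 0.88 / 1400 = 0.0006286.
Darcy flux q = K · i = 20.70 × 0.0006286 = 0.01301 m/day.
Seepage velocity v = q / n_e = 0.01301 / 0.27 = 0.04819 m/day.
Travel time t = L / v = 1400 / 0.04819 = 29051 days = 79.54 years.

79.5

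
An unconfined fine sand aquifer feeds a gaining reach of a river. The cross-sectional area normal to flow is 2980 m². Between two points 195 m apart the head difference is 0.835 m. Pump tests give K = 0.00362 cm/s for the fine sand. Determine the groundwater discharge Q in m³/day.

39.9

Convert K: 0.00362 cm/s × 864 = 3.128 m/day.
Hydraulic gradient i = Δh / L = 0.835 / 195 = 0.004282.
Darcy's law: Q = K · A · i = 3.128 × 2980 × 0.004282 = 39.91 m³/day.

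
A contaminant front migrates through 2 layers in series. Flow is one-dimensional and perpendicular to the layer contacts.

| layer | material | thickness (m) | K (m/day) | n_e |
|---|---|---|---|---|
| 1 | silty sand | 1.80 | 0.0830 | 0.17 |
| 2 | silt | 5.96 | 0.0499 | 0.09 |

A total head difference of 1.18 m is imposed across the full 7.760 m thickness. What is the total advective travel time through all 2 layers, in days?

101

With flow normal to the layers, continuity requires the same specific discharge q through every layer.
Σ(b_i/K_i) = 1.80/0.0830 + 5.96/0.0499 = 141.1 d.
q = Δh / Σ(b_i/K_i) = 1.18 / 141.1 = 0.008361 m/day.
In each layer the seepage velocity is v_i = q/n_i, so the layer transit time is t_i = b_i·n_i / q:
  layer 1 (silty sand): t_1 = 1.80 × 0.17 / 0.008361 = 36.60 d
  layer 2 (silt): t_2 = 5.96 × 0.09 / 0.008361 = 64.15 d
Total t = Σ t_i = 100.7 days.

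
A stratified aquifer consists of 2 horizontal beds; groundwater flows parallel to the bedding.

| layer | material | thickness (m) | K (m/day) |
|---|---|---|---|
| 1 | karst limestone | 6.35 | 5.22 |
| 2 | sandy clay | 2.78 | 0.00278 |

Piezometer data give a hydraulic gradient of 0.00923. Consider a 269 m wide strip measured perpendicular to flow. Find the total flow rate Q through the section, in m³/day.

Flow is parallel to layering, so each bed carries its own Darcy discharge and the transmissivities add.
Σ(K_i·b_i) = 5.22×6.35 + 0.00278×2.78 = 33.15 m²/day.
Hydraulic gradient i = 0.00923.
Q = Σ(K_i·b_i) · W · i = 33.15 × 269 × 0.009230 = 82.32 m³/day.

82.3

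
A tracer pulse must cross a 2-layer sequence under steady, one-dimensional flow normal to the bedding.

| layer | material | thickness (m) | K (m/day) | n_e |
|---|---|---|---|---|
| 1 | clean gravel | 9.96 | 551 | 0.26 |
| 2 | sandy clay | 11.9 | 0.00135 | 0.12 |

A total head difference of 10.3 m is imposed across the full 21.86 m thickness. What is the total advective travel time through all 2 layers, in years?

With flow normal to the layers, continuity requires the same specific discharge q through every layer.
Σ(b_i/K_i) = 9.96/551 + 11.9/0.00135 = 8815 d.
q = Δh / Σ(b_i/K_i) = 10.3 / 8815 = 0.001168 m/day.
In each layer the seepage velocity is v_i = q/n_i, so the layer transit time is t_i = b_i·n_i / q:
  layer 1 (clean gravel): t_1 = 9.96 × 0.26 / 0.001168 = 2216 d
  layer 2 (sandy clay): t_2 = 11.9 × 0.12 / 0.001168 = 1222 d
Total t = Σ t_i = 3438 days = 9.414 years.

9.41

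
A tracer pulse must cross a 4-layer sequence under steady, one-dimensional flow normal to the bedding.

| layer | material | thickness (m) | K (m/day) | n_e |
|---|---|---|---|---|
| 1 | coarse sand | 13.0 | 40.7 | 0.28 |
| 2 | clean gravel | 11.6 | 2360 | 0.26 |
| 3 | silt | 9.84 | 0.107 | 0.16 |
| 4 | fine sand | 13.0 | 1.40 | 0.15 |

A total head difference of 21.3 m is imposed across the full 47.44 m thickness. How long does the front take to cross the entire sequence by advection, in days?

With flow normal to the layers, continuity requires the same specific discharge q through every layer.
Σ(b_i/K_i) = 13.0/40.7 + 11.6/2360 + 9.84/0.107 + 13.0/1.40 = 101.6 d.
q = Δh / Σ(b_i/K_i) = 21.3 / 101.6 = 0.2097 m/day.
In each layer the seepage velocity is v_i = q/n_i, so the layer transit time is t_i = b_i·n_i / q:
  layer 1 (coarse sand): t_1 = 13.0 × 0.28 / 0.2097 = 17.36 d
  layer 2 (clean gravel): t_2 = 11.6 × 0.26 / 0.2097 = 14.38 d
  layer 3 (silt): t_3 = 9.84 × 0.16 / 0.2097 = 7.508 d
  layer 4 (fine sand): t_4 = 13.0 × 0.15 / 0.2097 = 9.299 d
Total t = Σ t_i = 48.55 days.

48.5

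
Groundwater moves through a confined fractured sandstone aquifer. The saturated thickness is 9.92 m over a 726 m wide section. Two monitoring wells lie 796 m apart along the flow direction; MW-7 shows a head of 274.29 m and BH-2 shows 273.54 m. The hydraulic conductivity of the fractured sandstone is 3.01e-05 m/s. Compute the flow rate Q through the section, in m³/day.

17.6

Convert K: 3.01e-05 m/s × 86400 = 2.601 m/day.
Cross-sectional area A = 726 × 9.92 = 7202 m².
Hydraulic gradient i = (274.29 − 273.54) / 796 = 0.75 / 796 = 0.0009422.
Darcy's law: Q = K · A · i = 2.601 × 7202 × 0.0009422 = 17.65 m³/day.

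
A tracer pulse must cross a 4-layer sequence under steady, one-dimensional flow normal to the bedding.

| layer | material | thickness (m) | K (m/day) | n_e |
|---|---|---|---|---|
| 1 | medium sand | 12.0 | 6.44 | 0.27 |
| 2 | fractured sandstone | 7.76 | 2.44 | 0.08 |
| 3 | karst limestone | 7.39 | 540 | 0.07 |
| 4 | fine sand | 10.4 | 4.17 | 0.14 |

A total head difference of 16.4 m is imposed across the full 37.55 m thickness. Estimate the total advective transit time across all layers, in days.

With flow normal to the layers, continuity requires the same specific discharge q through every layer.
Σ(b_i/K_i) = 12.0/6.44 + 7.76/2.44 + 7.39/540 + 10.4/4.17 = 7.551 d.
q = Δh / Σ(b_i/K_i) = 16.4 / 7.551 = 2.172 m/day.
In each layer the seepage velocity is v_i = q/n_i, so the layer transit time is t_i = b_i·n_i / q:
  layer 1 (medium sand): t_1 = 12.0 × 0.27 / 2.172 = 1.492 d
  layer 2 (fractured sandstone): t_2 = 7.76 × 0.08 / 2.172 = 0.2858 d
  layer 3 (karst limestone): t_3 = 7.39 × 0.07 / 2.172 = 0.2382 d
  layer 4 (fine sand): t_4 = 10.4 × 0.14 / 2.172 = 0.6704 d
Total t = Σ t_i = 2.686 days.

2.69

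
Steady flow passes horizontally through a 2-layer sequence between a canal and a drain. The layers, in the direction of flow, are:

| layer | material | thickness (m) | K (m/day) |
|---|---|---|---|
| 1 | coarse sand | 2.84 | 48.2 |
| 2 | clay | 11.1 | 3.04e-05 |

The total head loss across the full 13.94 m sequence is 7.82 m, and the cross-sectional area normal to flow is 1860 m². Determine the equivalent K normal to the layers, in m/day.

3.82e-05

Flow is perpendicular to layering, so the layers act in series and the equivalent K is the thickness-weighted harmonic mean.
Total thickness L = 2.84 + 11.1 = 13.94 m.
Σ(b_i/K_i) = 2.84/48.2 + 11.1/3.04e-05 = 3.651e+05 d.
K_eq = L / Σ(b_i/K_i) = 13.94 / 3.651e+05 = 3.818e-05 m/day.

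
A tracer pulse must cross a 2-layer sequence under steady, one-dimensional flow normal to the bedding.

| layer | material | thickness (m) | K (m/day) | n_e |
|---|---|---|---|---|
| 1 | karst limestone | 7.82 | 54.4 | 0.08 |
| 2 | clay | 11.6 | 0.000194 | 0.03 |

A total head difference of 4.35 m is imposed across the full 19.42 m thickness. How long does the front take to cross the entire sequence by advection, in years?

With flow normal to the layers, continuity requires the same specific discharge q through every layer.
Σ(b_i/K_i) = 7.82/54.4 + 11.6/0.000194 = 59794 d.
q = Δh / Σ(b_i/K_i) = 4.35 / 59794 = 7.275e-05 m/day.
In each layer the seepage velocity is v_i = q/n_i, so the layer transit time is t_i = b_i·n_i / q:
  layer 1 (karst limestone): t_1 = 7.82 × 0.08 / 7.275e-05 = 8599 d
  layer 2 (clay): t_2 = 11.6 × 0.03 / 7.275e-05 = 4784 d
Total t = Σ t_i = 13383 days = 36.64 years.

36.6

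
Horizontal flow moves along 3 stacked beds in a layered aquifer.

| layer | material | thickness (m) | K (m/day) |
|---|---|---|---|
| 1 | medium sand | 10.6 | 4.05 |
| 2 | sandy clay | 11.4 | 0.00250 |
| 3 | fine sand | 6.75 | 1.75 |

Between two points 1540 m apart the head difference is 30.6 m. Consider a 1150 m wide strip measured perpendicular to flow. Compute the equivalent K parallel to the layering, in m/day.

Flow is parallel to layering, so each bed carries its own Darcy discharge and the transmissivities add.
Σ(K_i·b_i) = 4.05×10.6 + 0.00250×11.4 + 1.75×6.75 = 54.77 m²/day.
Total thickness b = 28.75 m, so K_eq = Σ(K_i·b_i)/b = 1.905 m/day.

1.91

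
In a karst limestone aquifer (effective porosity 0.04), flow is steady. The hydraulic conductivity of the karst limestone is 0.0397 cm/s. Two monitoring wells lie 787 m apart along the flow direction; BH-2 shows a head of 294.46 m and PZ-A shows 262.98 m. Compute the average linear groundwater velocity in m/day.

Convert K: 0.0397 cm/s × 864 = 34.30 m/day.
Hydraulic gradient i = (294.46 − 262.98) / 787 = 31.48 / 787 = 0.04000.
Darcy flux q = K · i = 34.30 × 0.04000 = 1.372 m/day.
Seepage velocity v = q / n_e = 1.372 / 0.04 = 34.30 m/day.

34.3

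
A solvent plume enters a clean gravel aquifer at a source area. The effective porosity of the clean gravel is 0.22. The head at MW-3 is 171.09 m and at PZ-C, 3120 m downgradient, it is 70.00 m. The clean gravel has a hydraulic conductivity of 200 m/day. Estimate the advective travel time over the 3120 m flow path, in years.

0.290

Hydraulic gradient i = (171.09 − 70.00) / 3120 = 101.09 / 3120 = 0.03240.
Darcy flux q = K · i = 200.0 × 0.03240 = 6.480 m/day.
Seepage velocity v = q / n_e = 6.480 / 0.22 = 29.46 m/day.
Travel time t = L / v = 3120 / 29.46 = 105.9 days = 0.2900 years.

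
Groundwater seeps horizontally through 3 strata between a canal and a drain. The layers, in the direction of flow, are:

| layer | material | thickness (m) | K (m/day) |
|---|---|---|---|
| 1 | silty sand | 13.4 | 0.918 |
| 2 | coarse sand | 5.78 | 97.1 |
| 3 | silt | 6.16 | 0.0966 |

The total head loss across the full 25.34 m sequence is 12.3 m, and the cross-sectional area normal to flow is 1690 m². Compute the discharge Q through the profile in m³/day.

Flow is perpendicular to layering, so the layers act in series and the equivalent K is the thickness-weighted harmonic mean.
Total thickness L = 13.4 + 5.78 + 6.16 = 25.34 m.
Σ(b_i/K_i) = 13.4/0.918 + 5.78/97.1 + 6.16/0.0966 = 78.42 d.
K_eq = L / Σ(b_i/K_i) = 25.34 / 78.42 = 0.3231 m/day.
Q = K_eq · A · (Δh/L) = 0.3231 × 1690 × (12.3/25.34) = 265.1 m³/day.

265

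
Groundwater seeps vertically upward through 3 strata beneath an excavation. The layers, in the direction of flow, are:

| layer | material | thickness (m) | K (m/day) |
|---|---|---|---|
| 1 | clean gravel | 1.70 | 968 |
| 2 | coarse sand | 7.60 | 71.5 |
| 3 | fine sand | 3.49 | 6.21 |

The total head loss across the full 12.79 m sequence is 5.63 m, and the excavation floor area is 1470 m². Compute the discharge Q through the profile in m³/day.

Flow is perpendicular to layering, so the layers act in series and the equivalent K is the thickness-weighted harmonic mean.
Total thickness L = 1.70 + 7.60 + 3.49 = 12.79 m.
Σ(b_i/K_i) = 1.70/968 + 7.60/71.5 + 3.49/6.21 = 0.6700 d.
K_eq = L / Σ(b_i/K_i) = 12.79 / 0.6700 = 19.09 m/day.
Q = K_eq · A · (Δh/L) = 19.09 × 1470 × (5.63/12.79) = 12352 m³/day.

12400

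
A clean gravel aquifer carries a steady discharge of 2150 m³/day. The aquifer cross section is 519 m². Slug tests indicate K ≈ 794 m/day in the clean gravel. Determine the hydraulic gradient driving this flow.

0.00522

From Q = K·A·i, i = Q / (K·A) = 2150 / (794.0 × 519.0) = 0.005217.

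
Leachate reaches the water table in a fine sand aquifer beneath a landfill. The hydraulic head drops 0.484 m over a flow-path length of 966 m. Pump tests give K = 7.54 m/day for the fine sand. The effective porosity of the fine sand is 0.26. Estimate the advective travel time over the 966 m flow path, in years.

Hydraulic gradient i = Δh / L = 0.484 / 966 = 0.0005010.
Darcy flux q = K · i = 7.540 × 0.0005010 = 0.003778 m/day.
Seepage velocity v = q / n_e = 0.003778 / 0.26 = 0.01453 m/day.
Travel time t = L / v = 966 / 0.01453 = 66483 days = 182.0 years.

182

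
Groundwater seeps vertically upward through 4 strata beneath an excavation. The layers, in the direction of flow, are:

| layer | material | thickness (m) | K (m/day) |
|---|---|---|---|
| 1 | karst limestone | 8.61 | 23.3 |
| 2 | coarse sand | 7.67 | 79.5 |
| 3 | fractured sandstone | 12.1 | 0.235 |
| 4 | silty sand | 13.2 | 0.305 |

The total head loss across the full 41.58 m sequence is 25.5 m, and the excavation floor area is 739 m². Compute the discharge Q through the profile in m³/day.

198

Flow is perpendicular to layering, so the layers act in series and the equivalent K is the thickness-weighted harmonic mean.
Total thickness L = 8.61 + 7.67 + 12.1 + 13.2 = 41.58 m.
Σ(b_i/K_i) = 8.61/23.3 + 7.67/79.5 + 12.1/0.235 + 13.2/0.305 = 95.23 d.
K_eq = L / Σ(b_i/K_i) = 41.58 / 95.23 = 0.4366 m/day.
Q = K_eq · A · (Δh/L) = 0.4366 × 739 × (25.5/41.58) = 197.9 m³/day.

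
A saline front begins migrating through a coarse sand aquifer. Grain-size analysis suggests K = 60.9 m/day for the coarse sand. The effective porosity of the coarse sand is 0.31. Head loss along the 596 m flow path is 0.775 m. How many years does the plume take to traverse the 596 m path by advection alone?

6.39

Hydraulic gradient i = Δh / L = 0.775 / 596 = 0.001300.
Darcy flux q = K · i = 60.90 × 0.001300 = 0.07919 m/day.
Seepage velocity v = q / n_e = 0.07919 / 0.31 = 0.2555 m/day.
Travel time t = L / v = 596 / 0.2555 = 2333 days = 6.388 years.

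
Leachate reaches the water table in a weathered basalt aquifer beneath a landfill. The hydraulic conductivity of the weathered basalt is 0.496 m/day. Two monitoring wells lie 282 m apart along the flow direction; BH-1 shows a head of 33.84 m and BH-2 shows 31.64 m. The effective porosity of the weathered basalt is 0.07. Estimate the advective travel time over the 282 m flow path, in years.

Hydraulic gradient i = (33.84 − 31.64) / 282 = 2.2 / 282 = 0.007801.
Darcy flux q = K · i = 0.4960 × 0.007801 = 0.003870 m/day.
Seepage velocity v = q / n_e = 0.003870 / 0.07 = 0.05528 m/day.
Travel time t = L / v = 282 / 0.05528 = 5101 days = 13.97 years.

14.0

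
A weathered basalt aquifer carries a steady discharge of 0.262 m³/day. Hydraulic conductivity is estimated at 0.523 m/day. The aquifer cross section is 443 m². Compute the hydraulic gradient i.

0.00113

From Q = K·A·i, i = Q / (K·A) = 0.262 / (0.5230 × 443.0) = 0.001131.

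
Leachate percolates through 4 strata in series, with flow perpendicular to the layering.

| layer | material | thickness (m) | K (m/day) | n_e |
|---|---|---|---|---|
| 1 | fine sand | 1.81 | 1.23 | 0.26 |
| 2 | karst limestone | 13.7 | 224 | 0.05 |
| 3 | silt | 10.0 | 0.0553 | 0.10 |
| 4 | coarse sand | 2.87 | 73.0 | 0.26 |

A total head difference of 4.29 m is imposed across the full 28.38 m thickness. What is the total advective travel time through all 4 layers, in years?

With flow normal to the layers, continuity requires the same specific discharge q through every layer.
Σ(b_i/K_i) = 1.81/1.23 + 13.7/224 + 10.0/0.0553 + 2.87/73.0 = 182.4 d.
q = Δh / Σ(b_i/K_i) = 4.29 / 182.4 = 0.02352 m/day.
In each layer the seepage velocity is v_i = q/n_i, so the layer transit time is t_i = b_i·n_i / q:
  layer 1 (fine sand): t_1 = 1.81 × 0.26 / 0.02352 = 20.01 d
  layer 2 (karst limestone): t_2 = 13.7 × 0.05 / 0.02352 = 29.13 d
  layer 3 (silt): t_3 = 10.0 × 0.10 / 0.02352 = 42.52 d
  layer 4 (coarse sand): t_4 = 2.87 × 0.26 / 0.02352 = 31.73 d
Total t = Σ t_i = 123.4 days = 0.3378 years.

0.338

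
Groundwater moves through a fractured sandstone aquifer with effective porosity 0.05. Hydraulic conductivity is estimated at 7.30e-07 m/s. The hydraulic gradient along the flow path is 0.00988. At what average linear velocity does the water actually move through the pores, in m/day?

0.0125

Convert K: 7.30e-07 m/s × 86400 = 0.06307 m/day.
Hydraulic gradient i = 0.00988.
Darcy flux q = K · i = 0.06307 × 0.009880 = 0.0006232 m/day.
Seepage velocity v = q / n_e = 0.0006232 / 0.05 = 0.01246 m/day.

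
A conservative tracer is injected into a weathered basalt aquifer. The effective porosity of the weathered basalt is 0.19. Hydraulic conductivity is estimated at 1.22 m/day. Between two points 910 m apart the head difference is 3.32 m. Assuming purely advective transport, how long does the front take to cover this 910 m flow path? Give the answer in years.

106

Hydraulic gradient i = Δh / L = 3.32 / 910 = 0.003648.
Darcy flux q = K · i = 1.220 × 0.003648 = 0.004451 m/day.
Seepage velocity v = q / n_e = 0.004451 / 0.19 = 0.02343 m/day.
Travel time t = L / v = 910 / 0.02343 = 38845 days = 106.4 years.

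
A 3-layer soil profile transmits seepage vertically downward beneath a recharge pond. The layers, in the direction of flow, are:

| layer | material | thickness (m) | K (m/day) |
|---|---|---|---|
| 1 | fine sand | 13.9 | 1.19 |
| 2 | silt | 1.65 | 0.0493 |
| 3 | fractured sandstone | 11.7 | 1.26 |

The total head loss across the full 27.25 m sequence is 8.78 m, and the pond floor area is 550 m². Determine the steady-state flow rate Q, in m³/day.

Flow is perpendicular to layering, so the layers act in series and the equivalent K is the thickness-weighted harmonic mean.
Total thickness L = 13.9 + 1.65 + 11.7 = 27.25 m.
Σ(b_i/K_i) = 13.9/1.19 + 1.65/0.0493 + 11.7/1.26 = 54.43 d.
K_eq = L / Σ(b_i/K_i) = 27.25 / 54.43 = 0.5006 m/day.
Q = K_eq · A · (Δh/L) = 0.5006 × 550 × (8.78/27.25) = 88.71 m³/day.

88.7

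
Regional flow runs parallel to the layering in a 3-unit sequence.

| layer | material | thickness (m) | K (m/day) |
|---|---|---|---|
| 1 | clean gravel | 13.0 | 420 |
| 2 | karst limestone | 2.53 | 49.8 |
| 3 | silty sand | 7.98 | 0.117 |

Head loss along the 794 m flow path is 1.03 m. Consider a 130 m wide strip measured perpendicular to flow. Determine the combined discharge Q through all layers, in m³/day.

Flow is parallel to layering, so each bed carries its own Darcy discharge and the transmissivities add.
Σ(K_i·b_i) = 420×13.0 + 49.8×2.53 + 0.117×7.98 = 5587 m²/day.
Hydraulic gradient i = Δh / L = 1.03 / 794 = 0.001297.
Q = Σ(K_i·b_i) · W · i = 5587 × 130 × 0.001297 = 942.2 m³/day.

942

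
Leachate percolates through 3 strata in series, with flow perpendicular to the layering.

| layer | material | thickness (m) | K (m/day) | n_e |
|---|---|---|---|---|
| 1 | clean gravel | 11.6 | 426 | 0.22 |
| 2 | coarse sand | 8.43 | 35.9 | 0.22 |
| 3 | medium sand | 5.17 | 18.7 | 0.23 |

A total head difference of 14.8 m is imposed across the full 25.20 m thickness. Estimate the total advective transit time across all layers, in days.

0.204

With flow normal to the layers, continuity requires the same specific discharge q through every layer.
Σ(b_i/K_i) = 11.6/426 + 8.43/35.9 + 5.17/18.7 = 0.5385 d.
q = Δh / Σ(b_i/K_i) = 14.8 / 0.5385 = 27.48 m/day.
In each layer the seepage velocity is v_i = q/n_i, so the layer transit time is t_i = b_i·n_i / q:
  layer 1 (clean gravel): t_1 = 11.6 × 0.22 / 27.48 = 0.09286 d
  layer 2 (coarse sand): t_2 = 8.43 × 0.22 / 27.48 = 0.06748 d
  layer 3 (medium sand): t_3 = 5.17 × 0.23 / 27.48 = 0.04327 d
Total t = Σ t_i = 0.2036 days.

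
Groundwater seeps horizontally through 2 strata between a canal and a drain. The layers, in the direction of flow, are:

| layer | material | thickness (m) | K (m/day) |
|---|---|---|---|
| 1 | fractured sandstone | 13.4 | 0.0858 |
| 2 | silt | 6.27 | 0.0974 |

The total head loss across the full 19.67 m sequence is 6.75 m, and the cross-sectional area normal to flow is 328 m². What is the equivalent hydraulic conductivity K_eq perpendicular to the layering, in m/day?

Flow is perpendicular to layering, so the layers act in series and the equivalent K is the thickness-weighted harmonic mean.
Total thickness L = 13.4 + 6.27 = 19.67 m.
Σ(b_i/K_i) = 13.4/0.0858 + 6.27/0.0974 = 220.6 d.
K_eq = L / Σ(b_i/K_i) = 19.67 / 220.6 = 0.08919 m/day.

0.0892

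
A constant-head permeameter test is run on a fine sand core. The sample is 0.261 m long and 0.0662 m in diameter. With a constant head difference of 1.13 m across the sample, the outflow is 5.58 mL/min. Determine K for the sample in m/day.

Cross-sectional area A = π·(d/2)² = π × (0.0662/2)² = 0.003442 m².
Convert discharge: 5.58 mL/min = 9.300e-08 m³/s.
Darcy's law rearranged: K = Q·L / (A·Δh) = 9.300e-08 × 0.261 / (0.003442 × 1.13) = 6.241e-06 m/s = 0.5392 m/day.

0.539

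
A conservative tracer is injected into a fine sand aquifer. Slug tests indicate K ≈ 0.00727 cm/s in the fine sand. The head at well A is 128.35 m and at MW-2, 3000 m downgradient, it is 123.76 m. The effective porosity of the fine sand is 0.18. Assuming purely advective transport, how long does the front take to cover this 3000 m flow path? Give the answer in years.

Convert K: 0.00727 cm/s × 864 = 6.281 m/day.
Hydraulic gradient i = (128.35 − 123.76) / 3000 = 4.59 / 3000 = 0.001530.
Darcy flux q = K · i = 6.281 × 0.001530 = 0.009610 m/day.
Seepage velocity v = q / n_e = 0.009610 / 0.18 = 0.05339 m/day.
Travel time t = L / v = 3000 / 0.05339 = 56189 days = 153.8 years.

154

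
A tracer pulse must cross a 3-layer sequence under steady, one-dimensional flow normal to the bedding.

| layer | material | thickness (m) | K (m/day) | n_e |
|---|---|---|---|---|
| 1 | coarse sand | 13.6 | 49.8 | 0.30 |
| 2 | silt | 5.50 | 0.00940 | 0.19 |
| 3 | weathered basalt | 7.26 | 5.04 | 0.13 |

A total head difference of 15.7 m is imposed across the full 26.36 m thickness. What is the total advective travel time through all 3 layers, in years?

With flow normal to the layers, continuity requires the same specific discharge q through every layer.
Σ(b_i/K_i) = 13.6/49.8 + 5.50/0.00940 + 7.26/5.04 = 586.8 d.
q = Δh / Σ(b_i/K_i) = 15.7 / 586.8 = 0.02675 m/day.
In each layer the seepage velocity is v_i = q/n_i, so the layer transit time is t_i = b_i·n_i / q:
  layer 1 (coarse sand): t_1 = 13.6 × 0.30 / 0.02675 = 152.5 d
  layer 2 (silt): t_2 = 5.50 × 0.19 / 0.02675 = 39.06 d
  layer 3 (weathered basalt): t_3 = 7.26 × 0.13 / 0.02675 = 35.28 d
Total t = Σ t_i = 226.8 days = 0.6210 years.

0.621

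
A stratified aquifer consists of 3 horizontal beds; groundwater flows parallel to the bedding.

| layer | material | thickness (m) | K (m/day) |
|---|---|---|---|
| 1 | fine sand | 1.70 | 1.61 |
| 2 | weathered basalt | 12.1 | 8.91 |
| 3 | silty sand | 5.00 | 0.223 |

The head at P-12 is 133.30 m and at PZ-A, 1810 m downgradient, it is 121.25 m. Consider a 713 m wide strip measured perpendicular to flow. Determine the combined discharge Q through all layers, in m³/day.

Flow is parallel to layering, so each bed carries its own Darcy discharge and the transmissivities add.
Σ(K_i·b_i) = 1.61×1.70 + 8.91×12.1 + 0.223×5.00 = 111.7 m²/day.
Hydraulic gradient i = (133.30 − 121.25) / 1810 = 12.05 / 1810 = 0.006657.
Q = Σ(K_i·b_i) · W · i = 111.7 × 713 × 0.006657 = 530.0 m³/day.

530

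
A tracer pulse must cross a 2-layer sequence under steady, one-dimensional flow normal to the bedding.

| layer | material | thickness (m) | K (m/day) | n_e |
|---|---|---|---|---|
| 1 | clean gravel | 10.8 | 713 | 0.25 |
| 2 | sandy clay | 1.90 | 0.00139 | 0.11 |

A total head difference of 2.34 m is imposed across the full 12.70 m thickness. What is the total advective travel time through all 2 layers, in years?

4.65

With flow normal to the layers, continuity requires the same specific discharge q through every layer.
Σ(b_i/K_i) = 10.8/713 + 1.90/0.00139 = 1367 d.
q = Δh / Σ(b_i/K_i) = 2.34 / 1367 = 0.001712 m/day.
In each layer the seepage velocity is v_i = q/n_i, so the layer transit time is t_i = b_i·n_i / q:
  layer 1 (clean gravel): t_1 = 10.8 × 0.25 / 0.001712 = 1577 d
  layer 2 (sandy clay): t_2 = 1.90 × 0.11 / 0.001712 = 122.1 d
Total t = Σ t_i = 1699 days = 4.652 years.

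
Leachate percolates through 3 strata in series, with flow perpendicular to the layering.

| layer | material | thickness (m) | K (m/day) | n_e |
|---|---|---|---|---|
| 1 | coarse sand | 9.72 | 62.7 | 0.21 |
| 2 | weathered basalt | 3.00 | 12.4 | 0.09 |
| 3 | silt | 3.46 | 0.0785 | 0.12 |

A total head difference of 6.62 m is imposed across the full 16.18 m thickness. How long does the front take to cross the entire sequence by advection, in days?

With flow normal to the layers, continuity requires the same specific discharge q through every layer.
Σ(b_i/K_i) = 9.72/62.7 + 3.00/12.4 + 3.46/0.0785 = 44.47 d.
q = Δh / Σ(b_i/K_i) = 6.62 / 44.47 = 0.1489 m/day.
In each layer the seepage velocity is v_i = q/n_i, so the layer transit time is t_i = b_i·n_i / q:
  layer 1 (coarse sand): t_1 = 9.72 × 0.21 / 0.1489 = 13.71 d
  layer 2 (weathered basalt): t_2 = 3.00 × 0.09 / 0.1489 = 1.814 d
  layer 3 (silt): t_3 = 3.46 × 0.12 / 0.1489 = 2.789 d
Total t = Σ t_i = 18.32 days.

18.3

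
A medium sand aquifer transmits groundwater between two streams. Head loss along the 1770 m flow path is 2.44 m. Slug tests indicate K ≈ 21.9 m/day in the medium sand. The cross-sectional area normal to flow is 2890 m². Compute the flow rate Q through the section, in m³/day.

Hydraulic gradient i = Δh / L = 2.44 / 1770 = 0.001379.
Darcy's law: Q = K · A · i = 21.90 × 2890 × 0.001379 = 87.25 m³/day.

87.2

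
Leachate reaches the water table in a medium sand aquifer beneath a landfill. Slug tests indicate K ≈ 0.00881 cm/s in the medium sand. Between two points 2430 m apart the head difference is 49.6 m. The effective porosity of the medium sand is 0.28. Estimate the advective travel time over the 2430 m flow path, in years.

12.0

Convert K: 0.00881 cm/s × 864 = 7.612 m/day.
Hydraulic gradient i = Δh / L = 49.6 / 2430 = 0.02041.
Darcy flux q = K · i = 7.612 × 0.02041 = 0.1554 m/day.
Seepage velocity v = q / n_e = 0.1554 / 0.28 = 0.5549 m/day.
Travel time t = L / v = 2430 / 0.5549 = 4379 days = 11.99 years.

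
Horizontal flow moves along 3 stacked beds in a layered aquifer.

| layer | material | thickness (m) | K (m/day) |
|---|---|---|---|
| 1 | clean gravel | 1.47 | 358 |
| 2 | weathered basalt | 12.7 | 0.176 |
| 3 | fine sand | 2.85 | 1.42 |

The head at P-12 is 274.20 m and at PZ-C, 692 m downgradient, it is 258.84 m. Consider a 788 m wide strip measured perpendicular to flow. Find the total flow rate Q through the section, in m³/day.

9310

Flow is parallel to layering, so each bed carries its own Darcy discharge and the transmissivities add.
Σ(K_i·b_i) = 358×1.47 + 0.176×12.7 + 1.42×2.85 = 532.5 m²/day.
Hydraulic gradient i = (274.20 − 258.84) / 692 = 15.36 / 692 = 0.02220.
Q = Σ(K_i·b_i) · W · i = 532.5 × 788 × 0.02220 = 9315 m³/day.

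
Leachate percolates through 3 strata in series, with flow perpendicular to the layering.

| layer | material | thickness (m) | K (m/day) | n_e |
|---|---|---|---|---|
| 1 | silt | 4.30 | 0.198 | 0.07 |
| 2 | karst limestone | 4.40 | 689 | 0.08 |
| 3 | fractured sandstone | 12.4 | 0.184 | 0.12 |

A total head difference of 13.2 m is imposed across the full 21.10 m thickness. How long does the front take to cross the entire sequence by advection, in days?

14.5

With flow normal to the layers, continuity requires the same specific discharge q through every layer.
Σ(b_i/K_i) = 4.30/0.198 + 4.40/689 + 12.4/0.184 = 89.11 d.
q = Δh / Σ(b_i/K_i) = 13.2 / 89.11 = 0.1481 m/day.
In each layer the seepage velocity is v_i = q/n_i, so the layer transit time is t_i = b_i·n_i / q:
  layer 1 (silt): t_1 = 4.30 × 0.07 / 0.1481 = 2.032 d
  layer 2 (karst limestone): t_2 = 4.40 × 0.08 / 0.1481 = 2.376 d
  layer 3 (fractured sandstone): t_3 = 12.4 × 0.12 / 0.1481 = 10.05 d
Total t = Σ t_i = 14.45 days.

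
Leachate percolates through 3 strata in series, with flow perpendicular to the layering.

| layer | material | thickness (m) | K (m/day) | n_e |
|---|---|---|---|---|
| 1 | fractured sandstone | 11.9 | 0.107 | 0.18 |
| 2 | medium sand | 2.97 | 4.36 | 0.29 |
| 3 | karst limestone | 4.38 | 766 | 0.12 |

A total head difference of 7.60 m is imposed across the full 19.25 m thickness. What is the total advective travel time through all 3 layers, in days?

52.0

With flow normal to the layers, continuity requires the same specific discharge q through every layer.
Σ(b_i/K_i) = 11.9/0.107 + 2.97/4.36 + 4.38/766 = 111.9 d.
q = Δh / Σ(b_i/K_i) = 7.60 / 111.9 = 0.06792 m/day.
In each layer the seepage velocity is v_i = q/n_i, so the layer transit time is t_i = b_i·n_i / q:
  layer 1 (fractured sandstone): t_1 = 11.9 × 0.18 / 0.06792 = 31.54 d
  layer 2 (medium sand): t_2 = 2.97 × 0.29 / 0.06792 = 12.68 d
  layer 3 (karst limestone): t_3 = 4.38 × 0.12 / 0.06792 = 7.739 d
Total t = Σ t_i = 51.96 days.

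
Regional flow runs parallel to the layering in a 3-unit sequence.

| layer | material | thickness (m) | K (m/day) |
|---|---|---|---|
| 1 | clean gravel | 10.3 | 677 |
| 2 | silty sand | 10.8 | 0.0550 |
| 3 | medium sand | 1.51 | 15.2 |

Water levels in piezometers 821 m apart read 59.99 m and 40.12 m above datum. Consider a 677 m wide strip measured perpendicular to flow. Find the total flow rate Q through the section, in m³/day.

115000

Flow is parallel to layering, so each bed carries its own Darcy discharge and the transmissivities add.
Σ(K_i·b_i) = 677×10.3 + 0.0550×10.8 + 15.2×1.51 = 6997 m²/day.
Hydraulic gradient i = (59.99 − 40.12) / 821 = 19.87 / 821 = 0.02420.
Q = Σ(K_i·b_i) · W · i = 6997 × 677 × 0.02420 = 1.146e+05 m³/day.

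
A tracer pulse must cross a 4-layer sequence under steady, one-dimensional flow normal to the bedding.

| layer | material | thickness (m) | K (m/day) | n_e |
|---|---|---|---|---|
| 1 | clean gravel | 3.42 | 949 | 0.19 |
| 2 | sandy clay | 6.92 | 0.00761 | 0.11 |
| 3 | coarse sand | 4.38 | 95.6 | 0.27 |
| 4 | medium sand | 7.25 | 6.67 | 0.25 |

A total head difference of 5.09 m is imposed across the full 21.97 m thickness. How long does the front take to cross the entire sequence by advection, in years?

2.16

With flow normal to the layers, continuity requires the same specific discharge q through every layer.
Σ(b_i/K_i) = 3.42/949 + 6.92/0.00761 + 4.38/95.6 + 7.25/6.67 = 910.5 d.
q = Δh / Σ(b_i/K_i) = 5.09 / 910.5 = 0.005591 m/day.
In each layer the seepage velocity is v_i = q/n_i, so the layer transit time is t_i = b_i·n_i / q:
  layer 1 (clean gravel): t_1 = 3.42 × 0.19 / 0.005591 = 116.2 d
  layer 2 (sandy clay): t_2 = 6.92 × 0.11 / 0.005591 = 136.2 d
  layer 3 (coarse sand): t_3 = 4.38 × 0.27 / 0.005591 = 211.5 d
  layer 4 (medium sand): t_4 = 7.25 × 0.25 / 0.005591 = 324.2 d
Total t = Σ t_i = 788.1 days = 2.158 years.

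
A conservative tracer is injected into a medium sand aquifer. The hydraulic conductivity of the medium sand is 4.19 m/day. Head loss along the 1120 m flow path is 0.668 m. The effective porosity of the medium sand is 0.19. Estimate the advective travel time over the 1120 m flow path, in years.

233

Hydraulic gradient i = Δh / L = 0.668 / 1120 = 0.0005964.
Darcy flux q = K · i = 4.190 × 0.0005964 = 0.002499 m/day.
Seepage velocity v = q / n_e = 0.002499 / 0.19 = 0.01315 m/day.
Travel time t = L / v = 1120 / 0.01315 = 85153 days = 233.1 years.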